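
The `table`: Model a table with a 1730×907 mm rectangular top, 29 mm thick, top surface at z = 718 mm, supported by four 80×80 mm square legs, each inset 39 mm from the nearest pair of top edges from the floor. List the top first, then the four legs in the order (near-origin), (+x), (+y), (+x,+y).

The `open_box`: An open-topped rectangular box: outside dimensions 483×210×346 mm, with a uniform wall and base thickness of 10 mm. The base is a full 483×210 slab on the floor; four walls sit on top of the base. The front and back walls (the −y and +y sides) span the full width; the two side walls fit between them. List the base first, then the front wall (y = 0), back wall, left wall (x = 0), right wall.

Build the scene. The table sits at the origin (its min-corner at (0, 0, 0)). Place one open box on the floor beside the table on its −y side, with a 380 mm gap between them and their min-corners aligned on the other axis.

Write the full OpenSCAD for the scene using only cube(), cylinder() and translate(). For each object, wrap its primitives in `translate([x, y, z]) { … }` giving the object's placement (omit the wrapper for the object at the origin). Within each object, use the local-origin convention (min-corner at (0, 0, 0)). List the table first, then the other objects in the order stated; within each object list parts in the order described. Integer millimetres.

translate([0, 0, 689]) cube([1730, 907, 29]);
translate([39, 39, 0]) cube([80, 80, 689]);
translate([1611, 39, 0]) cube([80, 80, 689]);
translate([39, 788, 0]) cube([80, 80, 689]);
translate([1611, 788, 0]) cube([80, 80, 689]);
translate([0, -590, 0]) {
  cube([483, 210, 10]);
  translate([0, 0, 10]) cube([483, 10, 336]);
  translate([0, 200, 10]) cube([483, 10, 336]);
  translate([0, 10, 10]) cube([10, 190, 336]);
  translate([473, 10, 10]) cube([10, 190, 336]);
}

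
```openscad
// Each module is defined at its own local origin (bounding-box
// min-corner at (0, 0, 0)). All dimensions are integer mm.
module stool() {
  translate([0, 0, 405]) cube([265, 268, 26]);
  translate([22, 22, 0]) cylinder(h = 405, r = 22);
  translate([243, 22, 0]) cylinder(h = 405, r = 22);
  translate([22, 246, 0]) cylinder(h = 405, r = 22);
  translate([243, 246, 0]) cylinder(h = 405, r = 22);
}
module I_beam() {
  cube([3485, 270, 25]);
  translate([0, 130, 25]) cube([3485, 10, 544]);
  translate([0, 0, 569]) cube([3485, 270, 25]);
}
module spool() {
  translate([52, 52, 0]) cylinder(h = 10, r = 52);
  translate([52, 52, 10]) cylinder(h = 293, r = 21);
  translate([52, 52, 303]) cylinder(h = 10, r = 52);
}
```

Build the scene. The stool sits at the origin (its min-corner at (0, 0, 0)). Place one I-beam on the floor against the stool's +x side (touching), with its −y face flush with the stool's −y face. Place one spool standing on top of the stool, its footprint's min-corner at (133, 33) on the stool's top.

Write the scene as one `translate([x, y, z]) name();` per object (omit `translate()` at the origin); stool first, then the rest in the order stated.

stool();
translate([265, 0, 0]) I_beam();
translate([133, 33, 431]) spool();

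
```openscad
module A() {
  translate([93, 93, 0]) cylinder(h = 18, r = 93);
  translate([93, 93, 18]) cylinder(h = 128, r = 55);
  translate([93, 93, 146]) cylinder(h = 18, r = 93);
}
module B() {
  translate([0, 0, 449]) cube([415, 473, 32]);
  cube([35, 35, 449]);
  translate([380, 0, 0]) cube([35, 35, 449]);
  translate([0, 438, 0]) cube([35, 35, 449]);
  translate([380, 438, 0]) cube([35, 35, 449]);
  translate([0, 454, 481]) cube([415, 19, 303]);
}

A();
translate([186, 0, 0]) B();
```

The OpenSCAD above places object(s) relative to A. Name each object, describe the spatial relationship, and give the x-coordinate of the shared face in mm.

A is a spool. B is a chair. The chair is against the spool's +x side, with their −y faces flush. The x-coordinate of the shared face is 186 mm.

The spool's +x face and the chair's −x face are both at x = 186 mm.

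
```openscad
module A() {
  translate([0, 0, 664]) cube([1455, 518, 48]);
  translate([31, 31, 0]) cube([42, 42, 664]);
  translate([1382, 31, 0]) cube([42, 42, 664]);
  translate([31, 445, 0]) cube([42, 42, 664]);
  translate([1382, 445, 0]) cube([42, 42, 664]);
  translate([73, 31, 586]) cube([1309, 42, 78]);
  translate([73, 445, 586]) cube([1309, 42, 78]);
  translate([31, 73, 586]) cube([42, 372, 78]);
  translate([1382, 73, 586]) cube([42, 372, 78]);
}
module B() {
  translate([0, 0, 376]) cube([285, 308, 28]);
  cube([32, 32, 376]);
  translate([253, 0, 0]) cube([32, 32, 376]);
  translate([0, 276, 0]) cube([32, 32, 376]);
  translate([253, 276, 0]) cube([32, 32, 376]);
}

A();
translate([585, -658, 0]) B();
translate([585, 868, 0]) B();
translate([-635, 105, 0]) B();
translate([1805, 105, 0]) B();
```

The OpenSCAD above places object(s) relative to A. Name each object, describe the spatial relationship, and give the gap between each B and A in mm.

A is a table. B is a stool. Four stools sit around the table at the −y, +y, −x, +x sides. The gap between each stool and the table is 350 mm.

Each stool's nearest face is 350 mm from the table's bounding box.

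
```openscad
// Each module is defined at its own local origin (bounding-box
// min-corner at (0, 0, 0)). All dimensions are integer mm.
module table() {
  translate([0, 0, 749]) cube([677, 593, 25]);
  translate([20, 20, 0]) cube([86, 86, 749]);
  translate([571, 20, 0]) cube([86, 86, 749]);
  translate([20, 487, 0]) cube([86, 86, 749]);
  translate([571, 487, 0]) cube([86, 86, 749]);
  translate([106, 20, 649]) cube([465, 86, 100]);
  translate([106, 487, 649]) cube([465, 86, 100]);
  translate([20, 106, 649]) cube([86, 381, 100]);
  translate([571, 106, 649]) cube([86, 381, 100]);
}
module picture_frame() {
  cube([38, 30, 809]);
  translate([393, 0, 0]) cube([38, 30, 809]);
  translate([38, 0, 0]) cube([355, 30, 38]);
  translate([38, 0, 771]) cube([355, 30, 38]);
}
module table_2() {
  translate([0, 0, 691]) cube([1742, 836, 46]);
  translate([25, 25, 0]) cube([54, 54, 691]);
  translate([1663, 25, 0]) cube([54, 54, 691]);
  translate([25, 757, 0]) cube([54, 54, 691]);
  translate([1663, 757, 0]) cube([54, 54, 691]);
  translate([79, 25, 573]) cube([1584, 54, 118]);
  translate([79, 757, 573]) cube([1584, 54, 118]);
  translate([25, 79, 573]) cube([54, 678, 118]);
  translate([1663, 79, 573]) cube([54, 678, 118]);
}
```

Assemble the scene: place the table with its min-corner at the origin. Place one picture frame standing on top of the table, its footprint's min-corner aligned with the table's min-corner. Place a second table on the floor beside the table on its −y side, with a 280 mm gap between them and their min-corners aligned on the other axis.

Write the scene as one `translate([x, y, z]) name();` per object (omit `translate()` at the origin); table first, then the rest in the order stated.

table();
translate([0, 0, 774]) picture_frame();
translate([0, -1116, 0]) table_2();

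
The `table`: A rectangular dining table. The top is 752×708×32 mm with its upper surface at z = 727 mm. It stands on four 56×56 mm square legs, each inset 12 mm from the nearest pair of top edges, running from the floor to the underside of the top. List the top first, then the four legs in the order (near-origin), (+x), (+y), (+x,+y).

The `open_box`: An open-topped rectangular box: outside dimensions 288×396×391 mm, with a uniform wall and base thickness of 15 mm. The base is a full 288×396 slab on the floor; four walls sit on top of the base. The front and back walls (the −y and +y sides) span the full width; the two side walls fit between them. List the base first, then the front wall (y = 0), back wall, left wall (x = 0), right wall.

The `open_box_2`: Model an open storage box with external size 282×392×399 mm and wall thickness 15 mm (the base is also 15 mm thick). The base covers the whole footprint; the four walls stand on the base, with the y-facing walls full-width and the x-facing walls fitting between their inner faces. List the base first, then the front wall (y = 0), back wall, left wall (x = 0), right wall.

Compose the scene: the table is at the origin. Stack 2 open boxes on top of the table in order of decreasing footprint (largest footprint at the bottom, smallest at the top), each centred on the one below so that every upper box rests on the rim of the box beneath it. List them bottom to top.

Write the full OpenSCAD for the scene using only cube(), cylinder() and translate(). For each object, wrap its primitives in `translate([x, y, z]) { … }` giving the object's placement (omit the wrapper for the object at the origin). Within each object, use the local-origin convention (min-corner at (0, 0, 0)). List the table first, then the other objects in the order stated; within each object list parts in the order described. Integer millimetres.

translate([0, 0, 695]) cube([752, 708, 32]);
translate([12, 12, 0]) cube([56, 56, 695]);
translate([684, 12, 0]) cube([56, 56, 695]);
translate([12, 640, 0]) cube([56, 56, 695]);
translate([684, 640, 0]) cube([56, 56, 695]);
translate([232, 156, 727]) {
  cube([288, 396, 15]);
  translate([0, 0, 15]) cube([288, 15, 376]);
  translate([0, 381, 15]) cube([288, 15, 376]);
  translate([0, 15, 15]) cube([15, 366, 376]);
  translate([273, 15, 15]) cube([15, 366, 376]);
}
translate([235, 158, 1118]) {
  cube([282, 392, 15]);
  translate([0, 0, 15]) cube([282, 15, 384]);
  translate([0, 377, 15]) cube([282, 15, 384]);
  translate([0, 15, 15]) cube([15, 362, 384]);
  translate([267, 15, 15]) cube([15, 362, 384]);
}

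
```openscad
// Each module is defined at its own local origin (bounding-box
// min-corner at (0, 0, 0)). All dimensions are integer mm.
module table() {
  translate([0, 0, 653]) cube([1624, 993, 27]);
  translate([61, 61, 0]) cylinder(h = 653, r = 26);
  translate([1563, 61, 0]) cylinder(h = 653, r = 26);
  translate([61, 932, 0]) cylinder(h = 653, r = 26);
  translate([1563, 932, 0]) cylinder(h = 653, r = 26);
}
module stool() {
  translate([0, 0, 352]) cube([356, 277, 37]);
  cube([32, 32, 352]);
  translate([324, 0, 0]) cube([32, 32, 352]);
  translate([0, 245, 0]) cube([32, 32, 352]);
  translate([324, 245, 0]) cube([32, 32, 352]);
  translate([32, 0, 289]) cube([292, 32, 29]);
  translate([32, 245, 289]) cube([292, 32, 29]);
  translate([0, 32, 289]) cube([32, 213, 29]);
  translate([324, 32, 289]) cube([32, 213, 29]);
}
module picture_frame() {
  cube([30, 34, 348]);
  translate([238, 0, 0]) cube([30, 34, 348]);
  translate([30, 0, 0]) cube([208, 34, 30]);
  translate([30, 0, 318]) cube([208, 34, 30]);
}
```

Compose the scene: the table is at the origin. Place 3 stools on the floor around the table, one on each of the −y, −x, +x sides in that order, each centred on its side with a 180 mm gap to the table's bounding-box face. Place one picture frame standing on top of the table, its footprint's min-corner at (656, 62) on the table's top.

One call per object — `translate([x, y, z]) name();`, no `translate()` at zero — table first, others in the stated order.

table();
translate([634, -457, 0]) stool();
translate([-536, 358, 0]) stool();
translate([1804, 358, 0]) stool();
translate([656, 62, 680]) picture_frame();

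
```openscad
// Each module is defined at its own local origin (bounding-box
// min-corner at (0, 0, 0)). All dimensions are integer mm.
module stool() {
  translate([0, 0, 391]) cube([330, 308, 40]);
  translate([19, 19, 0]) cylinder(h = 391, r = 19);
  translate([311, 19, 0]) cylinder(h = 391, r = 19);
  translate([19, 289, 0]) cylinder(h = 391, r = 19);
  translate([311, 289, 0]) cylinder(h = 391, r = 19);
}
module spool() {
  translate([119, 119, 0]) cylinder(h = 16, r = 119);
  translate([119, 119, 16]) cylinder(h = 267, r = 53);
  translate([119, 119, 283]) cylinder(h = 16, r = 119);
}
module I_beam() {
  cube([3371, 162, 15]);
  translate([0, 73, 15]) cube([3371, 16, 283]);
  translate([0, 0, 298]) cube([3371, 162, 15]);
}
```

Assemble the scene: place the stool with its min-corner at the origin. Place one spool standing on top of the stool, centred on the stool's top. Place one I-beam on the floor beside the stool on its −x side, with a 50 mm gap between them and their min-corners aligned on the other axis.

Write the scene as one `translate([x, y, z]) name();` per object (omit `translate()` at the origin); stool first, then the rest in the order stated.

stool();
translate([46, 35, 431]) spool();
translate([-3421, 0, 0]) I_beam();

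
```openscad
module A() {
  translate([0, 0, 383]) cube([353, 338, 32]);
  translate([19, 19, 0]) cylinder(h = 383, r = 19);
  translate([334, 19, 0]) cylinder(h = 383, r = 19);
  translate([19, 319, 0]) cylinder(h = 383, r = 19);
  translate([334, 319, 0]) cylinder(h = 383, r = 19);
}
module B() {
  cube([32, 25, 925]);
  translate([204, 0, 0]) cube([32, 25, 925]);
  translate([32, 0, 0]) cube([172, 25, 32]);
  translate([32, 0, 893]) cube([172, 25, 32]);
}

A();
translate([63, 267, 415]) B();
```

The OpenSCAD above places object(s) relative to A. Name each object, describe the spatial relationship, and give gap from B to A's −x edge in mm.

A is a stool. B is a picture frame. The picture frame is on top of the stool. The gap from the picture frame to the stool's −x edge is 63 mm.

The picture frame's min-x is at 63; the stool's min-x is 0; gap = 63 mm.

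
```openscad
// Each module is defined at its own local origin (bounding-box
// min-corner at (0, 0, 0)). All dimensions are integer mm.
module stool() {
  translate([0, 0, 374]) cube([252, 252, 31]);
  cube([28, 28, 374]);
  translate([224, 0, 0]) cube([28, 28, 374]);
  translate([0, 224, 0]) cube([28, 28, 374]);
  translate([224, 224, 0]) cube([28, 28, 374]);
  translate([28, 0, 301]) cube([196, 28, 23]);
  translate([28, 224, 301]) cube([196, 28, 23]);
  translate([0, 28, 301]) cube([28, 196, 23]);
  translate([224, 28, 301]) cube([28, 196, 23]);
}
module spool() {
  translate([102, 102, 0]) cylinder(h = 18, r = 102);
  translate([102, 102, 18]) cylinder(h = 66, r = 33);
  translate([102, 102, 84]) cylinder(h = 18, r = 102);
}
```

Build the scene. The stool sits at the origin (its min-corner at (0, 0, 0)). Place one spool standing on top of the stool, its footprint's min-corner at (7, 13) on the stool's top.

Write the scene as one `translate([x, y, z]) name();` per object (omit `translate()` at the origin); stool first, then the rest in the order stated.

stool();
translate([7, 13, 405]) spool();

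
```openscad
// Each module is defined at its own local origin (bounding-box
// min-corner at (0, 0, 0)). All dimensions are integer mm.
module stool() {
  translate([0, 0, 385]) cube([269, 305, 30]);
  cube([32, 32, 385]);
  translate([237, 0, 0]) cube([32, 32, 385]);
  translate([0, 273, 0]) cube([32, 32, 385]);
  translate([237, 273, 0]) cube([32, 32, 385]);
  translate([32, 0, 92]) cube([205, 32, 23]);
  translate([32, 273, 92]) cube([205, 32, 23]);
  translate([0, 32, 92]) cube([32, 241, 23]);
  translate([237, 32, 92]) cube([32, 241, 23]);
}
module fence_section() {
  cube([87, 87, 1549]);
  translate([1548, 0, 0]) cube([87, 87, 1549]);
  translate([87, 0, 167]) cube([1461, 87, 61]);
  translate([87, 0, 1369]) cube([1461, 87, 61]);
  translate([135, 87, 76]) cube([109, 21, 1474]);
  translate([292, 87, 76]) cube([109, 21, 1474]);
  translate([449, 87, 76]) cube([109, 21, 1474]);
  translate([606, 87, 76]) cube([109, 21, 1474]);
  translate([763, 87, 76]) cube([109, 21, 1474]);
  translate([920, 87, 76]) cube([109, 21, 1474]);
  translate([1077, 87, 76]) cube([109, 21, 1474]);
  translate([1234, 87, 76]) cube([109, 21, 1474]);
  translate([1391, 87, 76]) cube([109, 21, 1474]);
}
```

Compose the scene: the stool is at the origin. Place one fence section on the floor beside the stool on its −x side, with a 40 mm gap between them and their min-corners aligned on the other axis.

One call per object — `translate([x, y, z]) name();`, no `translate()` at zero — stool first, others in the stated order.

stool();
translate([-1675, 0, 0]) fence_section();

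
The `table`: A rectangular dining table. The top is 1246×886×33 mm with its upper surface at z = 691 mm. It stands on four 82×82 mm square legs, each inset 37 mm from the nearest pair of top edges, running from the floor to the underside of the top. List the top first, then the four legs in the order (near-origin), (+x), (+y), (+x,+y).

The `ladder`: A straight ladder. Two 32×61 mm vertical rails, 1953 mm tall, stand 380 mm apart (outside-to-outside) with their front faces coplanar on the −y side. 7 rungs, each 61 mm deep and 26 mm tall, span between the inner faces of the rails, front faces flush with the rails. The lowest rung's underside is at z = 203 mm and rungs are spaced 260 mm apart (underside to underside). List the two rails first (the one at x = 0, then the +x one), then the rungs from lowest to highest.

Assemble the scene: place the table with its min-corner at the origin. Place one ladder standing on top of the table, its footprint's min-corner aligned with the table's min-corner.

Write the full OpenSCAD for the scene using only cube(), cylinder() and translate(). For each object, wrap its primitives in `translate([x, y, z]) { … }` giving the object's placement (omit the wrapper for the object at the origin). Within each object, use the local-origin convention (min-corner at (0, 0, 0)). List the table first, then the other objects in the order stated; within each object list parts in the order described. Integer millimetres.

translate([0, 0, 658]) cube([1246, 886, 33]);
translate([37, 37, 0]) cube([82, 82, 658]);
translate([1127, 37, 0]) cube([82, 82, 658]);
translate([37, 767, 0]) cube([82, 82, 658]);
translate([1127, 767, 0]) cube([82, 82, 658]);
translate([0, 0, 691]) {
  cube([32, 61, 1953]);
  translate([348, 0, 0]) cube([32, 61, 1953]);
  translate([32, 0, 203]) cube([316, 61, 26]);
  translate([32, 0, 463]) cube([316, 61, 26]);
  translate([32, 0, 723]) cube([316, 61, 26]);
  translate([32, 0, 983]) cube([316, 61, 26]);
  translate([32, 0, 1243]) cube([316, 61, 26]);
  translate([32, 0, 1503]) cube([316, 61, 26]);
  translate([32, 0, 1763]) cube([316, 61, 26]);
}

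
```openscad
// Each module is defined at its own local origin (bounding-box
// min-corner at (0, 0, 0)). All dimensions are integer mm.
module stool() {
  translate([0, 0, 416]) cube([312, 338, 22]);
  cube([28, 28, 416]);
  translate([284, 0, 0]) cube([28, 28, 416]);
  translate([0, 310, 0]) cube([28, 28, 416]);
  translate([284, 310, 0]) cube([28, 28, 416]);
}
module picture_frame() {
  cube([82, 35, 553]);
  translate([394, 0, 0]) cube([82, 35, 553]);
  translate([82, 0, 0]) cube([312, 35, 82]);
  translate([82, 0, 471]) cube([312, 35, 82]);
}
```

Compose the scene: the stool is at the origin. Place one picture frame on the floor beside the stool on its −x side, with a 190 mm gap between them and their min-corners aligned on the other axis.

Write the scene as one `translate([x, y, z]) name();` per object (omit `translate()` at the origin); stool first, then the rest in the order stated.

stool();
translate([-666, 0, 0]) picture_frame();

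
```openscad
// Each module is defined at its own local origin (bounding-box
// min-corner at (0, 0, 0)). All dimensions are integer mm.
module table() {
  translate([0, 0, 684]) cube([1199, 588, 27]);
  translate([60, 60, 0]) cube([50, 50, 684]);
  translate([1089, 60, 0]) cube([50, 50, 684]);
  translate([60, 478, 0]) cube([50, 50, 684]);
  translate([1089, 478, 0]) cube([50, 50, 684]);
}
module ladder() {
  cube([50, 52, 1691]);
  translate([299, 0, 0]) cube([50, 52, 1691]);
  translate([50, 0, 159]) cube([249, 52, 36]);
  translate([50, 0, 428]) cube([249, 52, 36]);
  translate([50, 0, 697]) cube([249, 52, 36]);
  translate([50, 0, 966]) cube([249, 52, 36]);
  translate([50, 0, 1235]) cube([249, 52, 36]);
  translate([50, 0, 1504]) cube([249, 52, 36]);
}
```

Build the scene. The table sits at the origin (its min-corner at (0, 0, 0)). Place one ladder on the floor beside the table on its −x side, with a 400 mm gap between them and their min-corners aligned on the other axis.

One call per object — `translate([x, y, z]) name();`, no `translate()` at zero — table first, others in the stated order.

table();
translate([-749, 0, 0]) ladder();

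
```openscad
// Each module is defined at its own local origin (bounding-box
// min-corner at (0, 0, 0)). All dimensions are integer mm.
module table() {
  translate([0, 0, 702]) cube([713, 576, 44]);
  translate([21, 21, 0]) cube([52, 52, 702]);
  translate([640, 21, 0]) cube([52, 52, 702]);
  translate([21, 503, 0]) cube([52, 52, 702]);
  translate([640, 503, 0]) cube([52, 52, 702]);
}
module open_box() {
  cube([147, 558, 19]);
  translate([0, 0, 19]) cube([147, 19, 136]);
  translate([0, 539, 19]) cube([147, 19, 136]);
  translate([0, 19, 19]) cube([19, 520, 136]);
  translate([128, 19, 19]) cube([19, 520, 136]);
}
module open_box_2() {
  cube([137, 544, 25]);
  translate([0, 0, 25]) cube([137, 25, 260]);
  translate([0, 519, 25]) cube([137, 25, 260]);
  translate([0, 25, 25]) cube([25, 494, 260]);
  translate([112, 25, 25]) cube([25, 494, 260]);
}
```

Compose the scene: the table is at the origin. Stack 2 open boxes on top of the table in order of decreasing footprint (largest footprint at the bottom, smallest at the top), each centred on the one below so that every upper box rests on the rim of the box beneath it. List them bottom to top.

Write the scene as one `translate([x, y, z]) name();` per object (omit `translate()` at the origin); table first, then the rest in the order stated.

table();
translate([283, 9, 746]) open_box();
translate([288, 16, 901]) open_box_2();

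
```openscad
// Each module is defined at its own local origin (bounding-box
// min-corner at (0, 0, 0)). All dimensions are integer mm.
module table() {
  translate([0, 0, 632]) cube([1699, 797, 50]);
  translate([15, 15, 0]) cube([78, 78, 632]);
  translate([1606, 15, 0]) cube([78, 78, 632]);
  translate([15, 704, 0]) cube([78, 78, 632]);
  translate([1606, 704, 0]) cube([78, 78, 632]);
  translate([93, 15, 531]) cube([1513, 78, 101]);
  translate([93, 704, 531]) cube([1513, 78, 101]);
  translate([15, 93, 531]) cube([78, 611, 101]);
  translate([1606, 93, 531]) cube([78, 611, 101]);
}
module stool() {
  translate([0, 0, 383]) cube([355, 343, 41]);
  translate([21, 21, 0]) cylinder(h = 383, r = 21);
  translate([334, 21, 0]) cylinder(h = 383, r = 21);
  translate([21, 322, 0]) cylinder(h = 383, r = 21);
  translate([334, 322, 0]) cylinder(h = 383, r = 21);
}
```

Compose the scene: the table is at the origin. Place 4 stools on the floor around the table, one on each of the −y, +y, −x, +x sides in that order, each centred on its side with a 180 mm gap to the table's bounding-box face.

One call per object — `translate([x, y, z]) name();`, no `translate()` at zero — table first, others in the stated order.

table();
translate([672, -523, 0]) stool();
translate([672, 977, 0]) stool();
translate([-535, 227, 0]) stool();
translate([1879, 227, 0]) stool();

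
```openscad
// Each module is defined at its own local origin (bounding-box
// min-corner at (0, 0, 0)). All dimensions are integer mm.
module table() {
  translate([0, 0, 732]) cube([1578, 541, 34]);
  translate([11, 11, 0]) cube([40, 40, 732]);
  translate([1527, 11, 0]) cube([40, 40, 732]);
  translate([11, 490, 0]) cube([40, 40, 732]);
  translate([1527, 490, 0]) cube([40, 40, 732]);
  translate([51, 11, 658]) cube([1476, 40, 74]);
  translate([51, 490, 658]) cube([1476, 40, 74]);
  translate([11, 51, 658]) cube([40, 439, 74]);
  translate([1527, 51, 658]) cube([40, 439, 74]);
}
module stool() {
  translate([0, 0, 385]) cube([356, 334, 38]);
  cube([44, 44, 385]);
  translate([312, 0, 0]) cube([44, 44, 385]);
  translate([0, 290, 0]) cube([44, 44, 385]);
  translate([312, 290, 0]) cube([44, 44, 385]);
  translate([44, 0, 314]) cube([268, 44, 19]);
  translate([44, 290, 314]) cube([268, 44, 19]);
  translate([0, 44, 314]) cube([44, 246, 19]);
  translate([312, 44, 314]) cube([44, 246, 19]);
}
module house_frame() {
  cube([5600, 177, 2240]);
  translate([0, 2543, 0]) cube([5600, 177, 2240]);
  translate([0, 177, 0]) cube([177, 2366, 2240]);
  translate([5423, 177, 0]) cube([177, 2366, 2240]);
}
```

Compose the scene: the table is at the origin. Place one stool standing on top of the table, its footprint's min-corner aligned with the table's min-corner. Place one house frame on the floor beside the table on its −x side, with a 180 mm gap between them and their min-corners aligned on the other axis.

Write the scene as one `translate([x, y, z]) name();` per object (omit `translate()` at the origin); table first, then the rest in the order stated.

table();
translate([0, 0, 766]) stool();
translate([-5780, 0, 0]) house_frame();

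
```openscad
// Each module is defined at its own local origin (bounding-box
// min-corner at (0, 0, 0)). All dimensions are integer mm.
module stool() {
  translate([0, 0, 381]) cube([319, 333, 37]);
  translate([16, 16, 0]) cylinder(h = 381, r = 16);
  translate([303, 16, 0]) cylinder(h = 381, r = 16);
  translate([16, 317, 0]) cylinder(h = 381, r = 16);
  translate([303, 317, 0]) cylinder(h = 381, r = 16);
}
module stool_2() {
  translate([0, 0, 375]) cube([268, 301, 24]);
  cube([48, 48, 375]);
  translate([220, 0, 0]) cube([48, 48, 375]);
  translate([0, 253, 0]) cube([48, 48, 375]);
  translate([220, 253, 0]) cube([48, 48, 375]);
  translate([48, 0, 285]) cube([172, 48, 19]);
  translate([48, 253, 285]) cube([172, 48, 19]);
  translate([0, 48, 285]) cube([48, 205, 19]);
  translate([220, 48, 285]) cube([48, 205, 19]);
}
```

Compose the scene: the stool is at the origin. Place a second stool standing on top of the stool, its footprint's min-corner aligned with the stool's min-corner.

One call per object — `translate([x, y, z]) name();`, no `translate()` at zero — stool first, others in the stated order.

stool();
translate([0, 0, 418]) stool_2();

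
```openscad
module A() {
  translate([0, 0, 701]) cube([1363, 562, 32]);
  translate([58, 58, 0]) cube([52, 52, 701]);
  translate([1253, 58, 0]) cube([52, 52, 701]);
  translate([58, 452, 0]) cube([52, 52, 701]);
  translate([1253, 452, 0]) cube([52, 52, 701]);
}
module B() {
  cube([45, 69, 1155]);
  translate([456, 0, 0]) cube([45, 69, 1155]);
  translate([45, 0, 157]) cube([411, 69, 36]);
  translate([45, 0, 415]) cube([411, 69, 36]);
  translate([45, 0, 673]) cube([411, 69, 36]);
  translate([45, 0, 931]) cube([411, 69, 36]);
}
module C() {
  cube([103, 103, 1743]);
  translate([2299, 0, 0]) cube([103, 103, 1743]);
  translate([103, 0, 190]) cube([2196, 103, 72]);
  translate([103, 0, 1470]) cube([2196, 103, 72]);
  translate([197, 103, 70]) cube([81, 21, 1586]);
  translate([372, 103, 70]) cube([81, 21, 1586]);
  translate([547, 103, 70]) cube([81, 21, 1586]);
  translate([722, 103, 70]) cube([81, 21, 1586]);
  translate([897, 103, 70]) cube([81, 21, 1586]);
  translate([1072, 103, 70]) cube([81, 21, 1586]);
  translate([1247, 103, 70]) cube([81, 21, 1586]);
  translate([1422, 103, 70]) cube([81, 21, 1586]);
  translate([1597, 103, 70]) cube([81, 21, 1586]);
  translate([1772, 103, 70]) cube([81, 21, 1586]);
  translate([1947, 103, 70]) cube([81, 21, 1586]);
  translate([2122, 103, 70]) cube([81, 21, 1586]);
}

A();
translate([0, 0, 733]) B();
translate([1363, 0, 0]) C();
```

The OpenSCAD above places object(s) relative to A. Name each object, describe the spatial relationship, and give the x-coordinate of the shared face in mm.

A is a table. B is a ladder. C is a fence section. The ladder is on top of the table. The fence section is against the table's +x side, with their −y faces flush. The x-coordinate of the shared face is 1363 mm.

The table's +x face and the fence section's −x face are both at x = 1363 mm.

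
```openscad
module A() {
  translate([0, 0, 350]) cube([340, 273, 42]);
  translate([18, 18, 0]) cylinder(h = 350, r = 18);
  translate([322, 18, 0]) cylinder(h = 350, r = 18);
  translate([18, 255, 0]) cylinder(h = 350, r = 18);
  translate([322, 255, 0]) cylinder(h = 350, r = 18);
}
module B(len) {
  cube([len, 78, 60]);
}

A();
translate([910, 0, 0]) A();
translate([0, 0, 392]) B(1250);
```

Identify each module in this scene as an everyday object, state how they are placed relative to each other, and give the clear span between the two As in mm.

Second stool starts at x = 910; first ends at x = 340; clear span = 910 − 340 = 570 mm.

A is a stool. B is a beam. A beam spans the tops of two stools. The clear span between the two stools is 570 mm.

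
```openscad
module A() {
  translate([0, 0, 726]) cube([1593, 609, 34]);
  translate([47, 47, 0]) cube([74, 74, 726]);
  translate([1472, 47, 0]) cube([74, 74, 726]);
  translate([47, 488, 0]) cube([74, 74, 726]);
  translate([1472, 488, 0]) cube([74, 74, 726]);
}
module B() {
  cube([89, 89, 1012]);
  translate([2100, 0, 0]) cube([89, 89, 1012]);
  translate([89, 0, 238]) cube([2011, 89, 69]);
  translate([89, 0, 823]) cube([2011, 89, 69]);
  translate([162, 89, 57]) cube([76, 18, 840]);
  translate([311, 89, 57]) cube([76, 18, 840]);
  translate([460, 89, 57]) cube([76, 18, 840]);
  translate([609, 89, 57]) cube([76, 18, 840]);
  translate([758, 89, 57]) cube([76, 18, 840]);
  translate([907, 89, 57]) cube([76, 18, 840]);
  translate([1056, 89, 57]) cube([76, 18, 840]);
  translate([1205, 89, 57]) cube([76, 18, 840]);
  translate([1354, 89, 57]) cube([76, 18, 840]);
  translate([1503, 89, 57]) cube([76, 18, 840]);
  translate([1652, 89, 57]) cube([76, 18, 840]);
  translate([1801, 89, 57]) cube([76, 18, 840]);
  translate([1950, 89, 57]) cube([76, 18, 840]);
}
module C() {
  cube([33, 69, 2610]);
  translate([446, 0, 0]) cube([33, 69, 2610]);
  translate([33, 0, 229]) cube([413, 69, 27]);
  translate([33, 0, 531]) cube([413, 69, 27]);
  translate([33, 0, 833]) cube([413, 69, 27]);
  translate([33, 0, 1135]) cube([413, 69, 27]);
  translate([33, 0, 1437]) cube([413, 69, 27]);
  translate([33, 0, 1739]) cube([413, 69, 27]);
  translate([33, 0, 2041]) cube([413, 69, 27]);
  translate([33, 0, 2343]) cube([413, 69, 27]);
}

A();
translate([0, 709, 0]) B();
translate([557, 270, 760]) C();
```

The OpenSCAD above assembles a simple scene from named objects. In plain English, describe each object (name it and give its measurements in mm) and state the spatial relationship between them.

A is a rectangular dining table. The top is 1593×609×34 mm with its upper surface at z = 760 mm. It stands on four 74×74 mm square legs, each inset 47 mm from the nearest pair of top edges, running from the floor to the underside of the top.

B is a fence section. Two 89×89 mm posts, 1012 mm tall, stand on the floor with a clear span of 2011 mm between their inner faces. Two horizontal rails of 89×69 mm section span the gap between the posts with their undersides at z = 238 mm and z = 823 mm, flush with the posts' −y face. 13 pickets, each 76 mm wide, 18 mm thick and 840 mm tall, are fixed to the +y face of the rails with their bottoms at z = 57 mm, evenly spaced across the span with equal gaps (rounded down to the nearest mm) at the −x end and between each pair — any rounding remainder accumulates at the +x end.

C is a wooden ladder with two side rails of 33×69 mm section and 2610 mm height, set 479 mm apart overall. Between them run 8 rectangular rungs (69 mm deep, 27 mm thick), front faces flush with the rails' −y face. The bottom of the first rung is 229 mm above the floor and each subsequent rung is 302 mm higher than the one below.

The fence section is on the floor beside the table on its +y side. The ladder is on top of the table, centred.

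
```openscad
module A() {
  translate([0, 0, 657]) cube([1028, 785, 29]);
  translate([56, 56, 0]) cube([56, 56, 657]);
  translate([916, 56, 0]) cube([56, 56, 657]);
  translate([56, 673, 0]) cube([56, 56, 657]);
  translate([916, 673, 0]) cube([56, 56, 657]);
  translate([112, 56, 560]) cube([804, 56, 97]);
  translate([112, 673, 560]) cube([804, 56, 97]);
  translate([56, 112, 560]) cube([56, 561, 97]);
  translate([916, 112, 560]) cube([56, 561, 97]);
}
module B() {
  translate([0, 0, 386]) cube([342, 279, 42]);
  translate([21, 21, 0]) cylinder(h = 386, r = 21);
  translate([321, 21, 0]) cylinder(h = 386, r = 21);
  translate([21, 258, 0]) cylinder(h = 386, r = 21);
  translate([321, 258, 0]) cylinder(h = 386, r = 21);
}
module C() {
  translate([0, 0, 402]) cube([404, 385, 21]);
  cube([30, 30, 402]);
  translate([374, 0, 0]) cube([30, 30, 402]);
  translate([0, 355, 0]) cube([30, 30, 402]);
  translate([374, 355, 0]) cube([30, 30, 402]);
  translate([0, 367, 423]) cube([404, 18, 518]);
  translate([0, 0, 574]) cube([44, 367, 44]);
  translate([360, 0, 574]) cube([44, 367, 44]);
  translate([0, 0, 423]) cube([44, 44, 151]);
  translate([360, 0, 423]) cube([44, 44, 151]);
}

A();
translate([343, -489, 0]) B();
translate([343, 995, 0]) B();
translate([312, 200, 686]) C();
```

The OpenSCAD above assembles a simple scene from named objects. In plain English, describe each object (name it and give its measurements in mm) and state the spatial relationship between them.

A is a table with a 1028×785 mm rectangular top, 29 mm thick, top surface at z = 686 mm, supported by four 56×56 mm square legs, each inset 56 mm from the nearest pair of top edges, running from the floor. Four apron rails, 56 mm thick and 97 mm tall, run between adjacent legs with their top edges flush with the underside of the top and their outer faces flush with the legs' outer faces.

B is a simple wooden stool: a rectangular seat 342 mm (x) by 279 mm (y), 42 mm thick, top face at z = 428 mm, on four round legs, each 42 mm in diameter. The legs rest on z = 0, each leg's axis is inset half a diameter from the nearest pair of seat edges (so the leg's bounding box is flush with the corner).

C is a chair: 404×385 mm seat, 21 mm thick, top at z = 423 mm, on four 30 mm square corner legs flush with the seat edges. A 18 mm thick backrest slab spans the full seat width, extending 518 mm above the seat top, its back face flush with the seat's +y edge. Two armrests of 44×44 mm section run along each side from the seat's front edge to the front of the backrest, top faces 195 mm above the seat top and outer faces flush with the seat's x-edges; a 44×44 mm post under the front of each armrest stands on the seat at the front corner.

Two stools sit around the table at the −y, +y sides. The chair is on top of the table, centred.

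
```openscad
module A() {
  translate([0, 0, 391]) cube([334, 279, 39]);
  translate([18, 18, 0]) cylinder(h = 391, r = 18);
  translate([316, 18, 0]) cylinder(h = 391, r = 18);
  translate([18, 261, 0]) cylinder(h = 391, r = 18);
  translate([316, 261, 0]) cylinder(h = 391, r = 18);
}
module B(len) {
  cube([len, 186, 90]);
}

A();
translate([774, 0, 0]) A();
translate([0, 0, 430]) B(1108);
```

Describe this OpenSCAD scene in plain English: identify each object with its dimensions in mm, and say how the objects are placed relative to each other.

A is a four-legged stool. The seat is a 334×279×39 mm slab whose top surface is at z = 430 mm; four round legs, each 36 mm in diameter, run from the floor (z = 0) to the underside of the seat, each leg's axis is inset half a diameter from the nearest pair of seat edges (so the leg's bounding box is flush with the corner).

B is a rectangular beam 1108 mm long (x), 186 mm deep (y), 90 mm thick (z).

The beam spans the tops of two stools placed 440 mm apart, resting at z = 430 mm.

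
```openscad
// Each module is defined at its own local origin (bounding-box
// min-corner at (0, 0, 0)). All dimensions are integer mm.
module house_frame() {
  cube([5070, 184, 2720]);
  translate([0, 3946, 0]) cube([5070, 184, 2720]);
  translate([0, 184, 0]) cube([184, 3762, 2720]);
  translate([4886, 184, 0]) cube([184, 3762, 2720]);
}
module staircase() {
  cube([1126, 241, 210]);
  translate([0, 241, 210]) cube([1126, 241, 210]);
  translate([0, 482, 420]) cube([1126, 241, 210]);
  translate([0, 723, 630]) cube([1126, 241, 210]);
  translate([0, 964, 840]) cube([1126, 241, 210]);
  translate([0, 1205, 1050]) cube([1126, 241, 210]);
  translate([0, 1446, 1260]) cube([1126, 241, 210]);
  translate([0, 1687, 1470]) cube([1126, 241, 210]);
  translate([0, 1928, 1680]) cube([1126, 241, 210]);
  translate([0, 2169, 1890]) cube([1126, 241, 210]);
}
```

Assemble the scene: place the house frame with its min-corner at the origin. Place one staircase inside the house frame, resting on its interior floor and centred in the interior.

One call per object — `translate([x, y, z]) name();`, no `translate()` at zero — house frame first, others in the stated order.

house_frame();
translate([1972, 860, 0]) staircase();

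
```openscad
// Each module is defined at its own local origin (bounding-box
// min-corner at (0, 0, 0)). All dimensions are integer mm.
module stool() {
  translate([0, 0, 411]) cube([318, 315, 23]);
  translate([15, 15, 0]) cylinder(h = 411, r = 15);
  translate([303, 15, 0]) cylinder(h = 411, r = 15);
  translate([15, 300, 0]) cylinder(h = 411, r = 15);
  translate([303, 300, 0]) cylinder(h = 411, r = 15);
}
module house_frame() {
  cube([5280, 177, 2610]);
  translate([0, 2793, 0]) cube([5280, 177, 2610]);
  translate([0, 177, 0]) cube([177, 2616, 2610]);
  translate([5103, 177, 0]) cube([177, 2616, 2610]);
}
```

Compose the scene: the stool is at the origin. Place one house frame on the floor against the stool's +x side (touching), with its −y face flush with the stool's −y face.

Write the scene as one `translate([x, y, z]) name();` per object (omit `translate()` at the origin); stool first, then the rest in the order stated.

stool();
translate([318, 0, 0]) house_frame();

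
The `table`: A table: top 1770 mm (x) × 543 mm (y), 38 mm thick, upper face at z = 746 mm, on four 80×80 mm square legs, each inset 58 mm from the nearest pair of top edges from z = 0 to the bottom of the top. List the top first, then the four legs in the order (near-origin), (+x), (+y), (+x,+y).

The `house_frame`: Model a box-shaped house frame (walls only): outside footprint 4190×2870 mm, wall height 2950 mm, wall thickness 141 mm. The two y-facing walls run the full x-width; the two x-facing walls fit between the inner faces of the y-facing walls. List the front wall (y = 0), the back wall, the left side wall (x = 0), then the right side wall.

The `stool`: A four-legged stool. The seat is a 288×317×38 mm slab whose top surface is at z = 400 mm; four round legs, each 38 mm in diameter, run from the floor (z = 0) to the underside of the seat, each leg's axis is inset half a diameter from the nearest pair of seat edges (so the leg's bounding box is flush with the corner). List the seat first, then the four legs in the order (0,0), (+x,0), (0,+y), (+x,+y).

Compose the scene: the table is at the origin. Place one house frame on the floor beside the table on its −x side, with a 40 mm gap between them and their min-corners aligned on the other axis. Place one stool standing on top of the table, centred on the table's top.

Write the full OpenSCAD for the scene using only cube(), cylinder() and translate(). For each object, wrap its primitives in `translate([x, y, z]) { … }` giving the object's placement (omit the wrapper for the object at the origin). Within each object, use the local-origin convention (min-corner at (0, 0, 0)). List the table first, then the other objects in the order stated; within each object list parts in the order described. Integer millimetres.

translate([0, 0, 708]) cube([1770, 543, 38]);
translate([58, 58, 0]) cube([80, 80, 708]);
translate([1632, 58, 0]) cube([80, 80, 708]);
translate([58, 405, 0]) cube([80, 80, 708]);
translate([1632, 405, 0]) cube([80, 80, 708]);
translate([-4230, 0, 0]) {
  cube([4190, 141, 2950]);
  translate([0, 2729, 0]) cube([4190, 141, 2950]);
  translate([0, 141, 0]) cube([141, 2588, 2950]);
  translate([4049, 141, 0]) cube([141, 2588, 2950]);
}
translate([741, 113, 746]) {
  translate([0, 0, 362]) cube([288, 317, 38]);
  translate([19, 19, 0]) cylinder(h = 362, r = 19);
  translate([269, 19, 0]) cylinder(h = 362, r = 19);
  translate([19, 298, 0]) cylinder(h = 362, r = 19);
  translate([269, 298, 0]) cylinder(h = 362, r = 19);
}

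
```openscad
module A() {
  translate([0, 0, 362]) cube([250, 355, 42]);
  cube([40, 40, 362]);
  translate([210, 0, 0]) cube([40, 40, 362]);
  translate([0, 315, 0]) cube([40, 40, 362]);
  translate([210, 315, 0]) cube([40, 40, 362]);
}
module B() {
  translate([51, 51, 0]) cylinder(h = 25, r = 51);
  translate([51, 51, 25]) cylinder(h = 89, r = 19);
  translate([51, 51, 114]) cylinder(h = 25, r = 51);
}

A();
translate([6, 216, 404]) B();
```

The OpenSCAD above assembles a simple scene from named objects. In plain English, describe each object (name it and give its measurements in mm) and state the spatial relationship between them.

A is a four-legged stool. The seat is 250×355 mm, 42 mm thick, top at z = 404 mm. It stands on four square legs, each 40×40 mm in cross-section, from z = 0 to the seat underside, each flush with a corner of the seat.

B is a spool: two coaxial disc flanges of radius 51 mm and thickness 25 mm, joined by a core cylinder of radius 19 mm and height 89 mm. The lower flange rests on z = 0 and the three cylinders share a vertical axis.

The spool is on top of the stool.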